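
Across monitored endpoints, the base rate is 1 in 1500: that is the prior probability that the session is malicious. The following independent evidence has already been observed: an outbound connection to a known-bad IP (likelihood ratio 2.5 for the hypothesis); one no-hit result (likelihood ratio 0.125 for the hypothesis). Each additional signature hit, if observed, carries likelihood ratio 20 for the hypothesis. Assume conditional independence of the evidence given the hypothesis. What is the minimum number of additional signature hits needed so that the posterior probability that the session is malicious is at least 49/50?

Prior odds = (1/1500)/(1499/1500) = 1/1499.
Combined Bayes factor of the evidence already in hand = 2.5 × 0.125 = 0.3125.
Odds after that evidence = (1/1499) × 0.3125 = 5/23984.
Target odds = 0.98/0.02 = 49.
Need 20ⁿ ≥ 49 ÷ (5/23984) = 235043.2.
20⁴ = 160000 falls short of 235043.2 but 20⁵ = 3200000 reaches it, so n = 5.

5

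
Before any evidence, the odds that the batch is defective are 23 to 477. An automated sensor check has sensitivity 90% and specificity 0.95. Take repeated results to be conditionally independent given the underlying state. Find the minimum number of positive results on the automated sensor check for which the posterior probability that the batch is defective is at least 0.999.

4

Prior odds = 23/477.
False-positive rate = 1 − 0.95 = 0.05; likelihood ratio of a positive = 0.9/0.05 = 18.
Target odds: 0.999 ÷ 0.001 = 999.
Require 18ⁿ ≥ 999 ÷ (23/477) = 476523/23.
18³ = 5832 falls short of 476523/23 but 18⁴ = 104976 reaches it, so n = 4.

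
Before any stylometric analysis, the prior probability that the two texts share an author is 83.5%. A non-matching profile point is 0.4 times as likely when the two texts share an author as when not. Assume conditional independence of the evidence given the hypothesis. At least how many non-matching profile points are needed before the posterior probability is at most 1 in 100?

7

Prior odds: 0.835 ÷ 0.165 = 167/33.
Likelihood ratio per non-matching profile point = 0.4.
Target odds: 0.01 ÷ 0.99 = 1/99.
Require 0.4ⁿ ≤ 1/99 ÷ (167/33) = 1/501.
0.4⁶ = 64/15625 is still above 1/501 but 0.4⁷ = 128/78125 is at or below it, so n = 7.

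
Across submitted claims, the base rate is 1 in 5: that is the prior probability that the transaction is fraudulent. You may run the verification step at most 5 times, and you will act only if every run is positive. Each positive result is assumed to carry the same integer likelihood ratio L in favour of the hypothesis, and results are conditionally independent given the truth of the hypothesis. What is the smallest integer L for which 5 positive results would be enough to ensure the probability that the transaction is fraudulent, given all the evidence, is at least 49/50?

Prior odds = 0.2/0.8 = 0.25.
Target odds = 0.98/0.02 = 49.
Need L⁵ ≥ 49 ÷ 0.25 = 196.
2⁵ = 32 < 196 ≤ 243 = 3⁵, so L = 3.

3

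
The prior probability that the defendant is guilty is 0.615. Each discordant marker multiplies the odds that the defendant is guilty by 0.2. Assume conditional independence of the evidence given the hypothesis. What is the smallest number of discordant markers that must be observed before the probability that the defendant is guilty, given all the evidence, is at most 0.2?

2

Prior odds: 0.615 ÷ 0.385 = 123/77.
Likelihood ratio per discordant marker = 0.2.
Target odds: 0.2 ÷ 0.8 = 0.25.
Need (123/77) × 0.2ⁿ ≤ 0.25, i.e. 0.2ⁿ ≤ 77/492.
0.2¹ = 0.2 is still above 77/492 but 0.2² = 0.04 is at or below it, so n = 2.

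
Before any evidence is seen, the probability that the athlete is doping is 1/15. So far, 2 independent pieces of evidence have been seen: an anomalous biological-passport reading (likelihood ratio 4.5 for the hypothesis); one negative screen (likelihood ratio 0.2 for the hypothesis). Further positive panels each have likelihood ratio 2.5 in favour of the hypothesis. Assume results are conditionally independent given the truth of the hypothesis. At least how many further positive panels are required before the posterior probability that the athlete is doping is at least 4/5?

Prior odds = (1/15)/(14/15) = 1/14.
Combined Bayes factor of the evidence already in hand = 4.5 × 0.2 = 0.9.
Odds after that evidence = (1/14) × 0.9 = 9/140.
Target odds = 0.8/0.2 = 4.
Need 2.5ⁿ ≥ 4 ÷ (9/140) = 560/9.
2.5⁴ = 39.0625 falls short of 560/9 but 2.5⁵ = 97.65625 reaches it, so n = 5.

5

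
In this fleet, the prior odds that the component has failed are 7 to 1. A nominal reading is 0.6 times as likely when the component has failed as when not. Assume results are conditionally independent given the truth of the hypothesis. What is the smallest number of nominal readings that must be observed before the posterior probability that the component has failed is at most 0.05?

Prior odds = 7.
Likelihood ratio per nominal reading = 0.6.
Target posterior odds = 0.05/0.95 = 1/19.
Require 0.6ⁿ ≤ 1/19 ÷ 7 = 1/133.
0.6⁹ = 19683/1953125 is still above 1/133 but 0.6¹⁰ = 59049/9765625 is at or below it, so n = 10.

10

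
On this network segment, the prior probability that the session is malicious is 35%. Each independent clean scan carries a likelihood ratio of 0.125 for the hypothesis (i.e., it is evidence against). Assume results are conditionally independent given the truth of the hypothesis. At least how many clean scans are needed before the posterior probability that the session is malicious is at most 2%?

Prior odds = 0.35/0.65 = 7/13.
Likelihood ratio per clean scan = 0.125.
Target odds: 0.02 ÷ 0.98 = 1/49.
Need (7/13) × 0.125ⁿ ≤ 1/49, i.e. 0.125ⁿ ≤ 13/343.
0.125¹ = 0.125 is still above 13/343 but 0.125² = 0.015625 is at or below it, so n = 2.

2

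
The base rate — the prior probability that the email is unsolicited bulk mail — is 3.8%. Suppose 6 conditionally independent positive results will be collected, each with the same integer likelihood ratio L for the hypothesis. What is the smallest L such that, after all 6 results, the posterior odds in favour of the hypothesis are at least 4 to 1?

Prior odds = 0.038/0.962 = 19/481.
Target odds = 4.
Need L⁶ ≥ 4 ÷ (19/481) = 1924/19.
2⁶ = 64 < 1924/19 ≤ 729 = 3⁶, so L = 3.

3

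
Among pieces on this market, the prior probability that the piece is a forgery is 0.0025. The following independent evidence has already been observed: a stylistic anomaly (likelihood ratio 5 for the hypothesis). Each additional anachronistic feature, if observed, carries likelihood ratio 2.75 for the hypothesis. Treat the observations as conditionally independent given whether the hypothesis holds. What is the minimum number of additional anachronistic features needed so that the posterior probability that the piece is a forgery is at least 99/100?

Prior odds = 0.0025/0.9975 = 1/399.
Bayes factor of the evidence already in hand = 5.
Odds after that evidence = (1/399) × 5 = 5/399.
Target odds = 0.99/0.01 = 99.
Need 2.75ⁿ ≥ 99 ÷ (5/399) = 7900.2.
2.75⁸ = 214358881/65536 falls short of 7900.2 but 2.75⁹ ≈8994.86 reaches it, so n = 9.

9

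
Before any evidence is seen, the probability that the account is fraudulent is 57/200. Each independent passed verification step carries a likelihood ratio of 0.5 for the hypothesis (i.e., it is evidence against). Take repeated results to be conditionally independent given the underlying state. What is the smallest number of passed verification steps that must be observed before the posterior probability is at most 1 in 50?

5

Prior odds: 0.285 ÷ 0.715 = 57/143.
Likelihood ratio per passed verification step = 0.5.
Target posterior odds = 0.02/0.98 = 1/49.
Require 0.5ⁿ ≤ 1/49 ÷ (57/143) = 143/2793.
0.5⁴ = 0.0625 is still above 143/2793 but 0.5⁵ = 0.03125 is at or below it, so n = 5.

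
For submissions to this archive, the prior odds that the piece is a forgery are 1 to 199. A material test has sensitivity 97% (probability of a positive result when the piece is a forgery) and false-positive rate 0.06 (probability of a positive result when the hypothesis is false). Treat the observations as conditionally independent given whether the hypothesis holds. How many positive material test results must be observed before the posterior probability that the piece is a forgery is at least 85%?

Prior odds = 1/199.
Likelihood ratio of a positive result = 0.97/0.06 = 97/6.
Target odds: 0.85 ÷ 0.15 = 17/3.
Require (97/6)ⁿ ≥ 17/3 ÷ (1/199) = 3383/3.
(97/6)² = 9409/36 falls short of 3383/3 but (97/6)³ = 912673/216 reaches it, so n = 3.

3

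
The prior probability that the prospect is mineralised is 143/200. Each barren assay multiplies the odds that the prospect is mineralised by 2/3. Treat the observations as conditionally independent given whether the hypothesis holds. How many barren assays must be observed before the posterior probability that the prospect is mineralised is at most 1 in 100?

14

Prior odds = 0.715/0.285 = 143/57.
Likelihood ratio per barren assay = 2/3.
Target posterior odds = 0.01/0.99 = 1/99.
Require (2/3)ⁿ ≤ 1/99 ÷ (143/57) = 19/4719.
(2/3)¹³ = 8192/1594323 is still above 19/4719 but (2/3)¹⁴ = 16384/4782969 is at or below it, so n = 14.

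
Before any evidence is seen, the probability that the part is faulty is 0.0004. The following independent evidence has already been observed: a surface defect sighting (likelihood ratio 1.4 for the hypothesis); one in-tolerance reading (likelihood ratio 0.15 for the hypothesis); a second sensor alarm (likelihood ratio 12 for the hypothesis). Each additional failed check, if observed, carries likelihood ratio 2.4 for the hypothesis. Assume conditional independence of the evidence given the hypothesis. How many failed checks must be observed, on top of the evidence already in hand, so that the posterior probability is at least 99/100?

14

Prior odds = 0.0004/0.9996 = 1/2499.
Combined Bayes factor of the evidence already in hand = 1.4 × 0.15 × 12 = 2.52.
Odds after that evidence = (1/2499) × 2.52 = 3/2975.
Target odds = 0.99/0.01 = 99.
Need 2.4ⁿ ≥ 99 ÷ (3/2975) = 98175.
2.4¹³ ≈87648.8 falls short of 98175 but 2.4¹⁴ ≈210357 reaches it, so n = 14.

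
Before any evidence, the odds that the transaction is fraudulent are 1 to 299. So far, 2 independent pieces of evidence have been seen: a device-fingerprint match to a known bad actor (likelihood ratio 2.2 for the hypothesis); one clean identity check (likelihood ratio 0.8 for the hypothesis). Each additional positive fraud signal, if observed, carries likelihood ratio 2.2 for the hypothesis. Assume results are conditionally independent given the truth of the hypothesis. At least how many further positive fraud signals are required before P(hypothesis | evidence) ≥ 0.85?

Prior odds = 1/299.
Combined Bayes factor of the evidence already in hand = 2.2 × 0.8 = 1.76.
Odds after that evidence = (1/299) × 1.76 = 44/7475.
Target odds = 0.85/0.15 = 17/3.
Need 2.2ⁿ ≥ 17/3 ÷ (44/7475) = 127075/132.
2.2⁸ = 214358881/390625 falls short of 127075/132 but 2.2⁹ ≈1207.27 reaches it, so n = 9.

9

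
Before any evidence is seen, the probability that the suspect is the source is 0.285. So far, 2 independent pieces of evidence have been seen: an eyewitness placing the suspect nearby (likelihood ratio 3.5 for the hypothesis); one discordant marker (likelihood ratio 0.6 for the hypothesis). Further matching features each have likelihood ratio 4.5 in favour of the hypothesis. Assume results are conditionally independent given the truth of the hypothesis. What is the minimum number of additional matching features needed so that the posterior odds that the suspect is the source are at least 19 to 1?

Prior odds = 0.285/0.715 = 57/143.
Combined Bayes factor of the evidence already in hand = 3.5 × 0.6 = 2.1.
Odds after that evidence = (57/143) × 2.1 = 1197/1430.
Target odds = 19.
Need 4.5ⁿ ≥ 19 ÷ (1197/1430) = 1430/63.
4.5² = 20.25 falls short of 1430/63 but 4.5³ = 91.125 reaches it, so n = 3.

3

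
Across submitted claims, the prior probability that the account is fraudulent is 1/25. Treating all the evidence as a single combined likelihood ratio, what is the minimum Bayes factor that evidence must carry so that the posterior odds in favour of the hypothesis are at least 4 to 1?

Prior odds = 0.04/0.96 = 1/24.
Target odds = 4.
Required Bayes factor = 4 ÷ (1/24) = 96.

96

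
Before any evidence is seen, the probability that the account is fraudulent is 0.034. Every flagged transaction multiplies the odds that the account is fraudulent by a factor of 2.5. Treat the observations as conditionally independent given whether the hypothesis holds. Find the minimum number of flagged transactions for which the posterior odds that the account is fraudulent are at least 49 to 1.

8

Prior odds = 0.034/0.966 = 17/483.
Likelihood ratio per flagged transaction = 2.5.
Target odds = 49.
Require 2.5ⁿ ≥ 49 ÷ (17/483) = 23667/17.
2.5⁷ = 610.3515625 falls short of 23667/17 but 2.5⁸ = 390625/256 reaches it, so n = 8.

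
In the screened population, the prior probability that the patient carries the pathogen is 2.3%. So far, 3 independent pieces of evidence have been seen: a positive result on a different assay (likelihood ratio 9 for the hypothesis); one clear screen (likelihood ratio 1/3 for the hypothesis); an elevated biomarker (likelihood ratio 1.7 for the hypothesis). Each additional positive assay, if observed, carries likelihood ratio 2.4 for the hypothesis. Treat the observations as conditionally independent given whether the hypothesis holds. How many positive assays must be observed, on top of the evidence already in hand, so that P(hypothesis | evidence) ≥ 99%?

8

Prior odds = 0.023/0.977 = 23/977.
Combined Bayes factor of the evidence already in hand = 9 × (1/3) × 1.7 = 5.1.
Odds after that evidence = (23/977) × 5.1 = 1173/9770.
Target odds = 0.99/0.01 = 99.
Need 2.4ⁿ ≥ 99 ÷ (1173/9770) = 322410/391.
2.4⁷ = 35831808/78125 falls short of 322410/391 but 2.4⁸ = 429981696/390625 reaches it, so n = 8.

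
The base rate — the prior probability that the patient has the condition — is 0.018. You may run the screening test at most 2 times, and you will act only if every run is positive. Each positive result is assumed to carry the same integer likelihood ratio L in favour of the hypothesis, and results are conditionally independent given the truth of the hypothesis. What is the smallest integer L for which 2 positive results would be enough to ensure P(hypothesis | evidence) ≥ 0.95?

33

Prior odds = 0.018/0.982 = 9/491.
Target odds = 0.95/0.05 = 19.
Need L² ≥ 19 ÷ (9/491) = 9329/9.
32² = 1024 < 9329/9 ≤ 1089 = 33², so L = 33.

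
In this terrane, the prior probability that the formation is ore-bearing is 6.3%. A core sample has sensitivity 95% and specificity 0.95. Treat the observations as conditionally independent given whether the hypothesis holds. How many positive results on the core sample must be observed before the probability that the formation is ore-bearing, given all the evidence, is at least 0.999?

4

Prior odds = 0.063/0.937 = 63/937.
False-positive rate = 1 − 0.95 = 0.05; likelihood ratio of a positive = 0.95/0.05 = 19.
Target posterior odds = 0.999/0.001 = 999.
Require 19ⁿ ≥ 999 ÷ (63/937) = 104007/7.
19³ = 6859 falls short of 104007/7 but 19⁴ = 130321 reaches it, so n = 4.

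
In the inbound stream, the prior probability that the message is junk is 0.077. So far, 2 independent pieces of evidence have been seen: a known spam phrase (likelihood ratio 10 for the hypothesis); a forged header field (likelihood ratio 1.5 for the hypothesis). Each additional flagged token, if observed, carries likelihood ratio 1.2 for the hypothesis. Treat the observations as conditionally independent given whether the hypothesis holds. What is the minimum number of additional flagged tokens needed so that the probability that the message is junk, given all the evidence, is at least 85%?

9

Prior odds = 0.077/0.923 = 77/923.
Combined Bayes factor of the evidence already in hand = 10 × 1.5 = 15.
Odds after that evidence = (77/923) × 15 = 1155/923.
Target odds = 0.85/0.15 = 17/3.
Need 1.2ⁿ ≥ 17/3 ÷ (1155/923) = 15691/3465.
1.2⁸ = 1679616/390625 falls short of 15691/3465 but 1.2⁹ = 10077696/1953125 reaches it, so n = 9.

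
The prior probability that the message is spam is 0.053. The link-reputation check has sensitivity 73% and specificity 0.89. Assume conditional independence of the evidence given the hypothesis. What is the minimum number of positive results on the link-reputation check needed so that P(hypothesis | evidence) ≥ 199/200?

Prior odds = 0.053/0.947 = 53/947.
False-positive rate = 1 − 0.89 = 0.11; likelihood ratio of a positive = 0.73/0.11 = 73/11.
Target odds: 0.995 ÷ 0.005 = 199.
Require (73/11)ⁿ ≥ 199 ÷ (53/947) = 188453/53.
(73/11)⁴ = 28398241/14641 falls short of 188453/53 but (73/11)⁵ ≈12872.1 reaches it, so n = 5.

5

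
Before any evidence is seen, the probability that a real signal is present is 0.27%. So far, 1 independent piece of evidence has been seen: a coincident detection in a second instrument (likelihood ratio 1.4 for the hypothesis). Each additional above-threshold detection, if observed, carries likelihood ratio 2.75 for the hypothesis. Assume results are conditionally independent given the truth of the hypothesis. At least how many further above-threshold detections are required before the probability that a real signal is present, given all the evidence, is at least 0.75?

Prior odds = 0.0027/0.9973 = 27/9973.
Bayes factor of the evidence already in hand = 1.4.
Odds after that evidence = (27/9973) × 1.4 = 189/49865.
Target odds = 0.75/0.25 = 3.
Need 2.75ⁿ ≥ 3 ÷ (189/49865) = 49865/63.
2.75⁶ = 1771561/4096 falls short of 49865/63 but 2.75⁷ = 19487171/16384 reaches it, so n = 7.

7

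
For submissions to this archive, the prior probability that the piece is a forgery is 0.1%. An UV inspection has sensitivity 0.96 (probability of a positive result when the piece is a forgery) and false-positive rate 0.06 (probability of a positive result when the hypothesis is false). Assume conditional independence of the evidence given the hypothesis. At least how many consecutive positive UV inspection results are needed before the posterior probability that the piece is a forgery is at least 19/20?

4

Prior odds: 0.001 ÷ 0.999 = 1/999.
Likelihood ratio of a positive result = 0.96/0.06 = 16.
Target odds: 0.95 ÷ 0.05 = 19.
Need (1/999) × 16ⁿ ≥ 19, i.e. 16ⁿ ≥ 18981.
16³ = 4096 falls short of 18981 but 16⁴ = 65536 reaches it, so n = 4.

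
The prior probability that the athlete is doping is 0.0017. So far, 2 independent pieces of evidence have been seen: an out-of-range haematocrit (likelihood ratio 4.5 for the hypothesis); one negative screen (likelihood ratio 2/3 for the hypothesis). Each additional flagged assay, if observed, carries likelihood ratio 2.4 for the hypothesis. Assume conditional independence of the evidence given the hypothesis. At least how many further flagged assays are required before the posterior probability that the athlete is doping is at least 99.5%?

Prior odds = 0.0017/0.9983 = 17/9983.
Combined Bayes factor of the evidence already in hand = 4.5 × (2/3) = 3.
Odds after that evidence = (17/9983) × 3 = 51/9983.
Target odds = 0.995/0.005 = 199.
Need 2.4ⁿ ≥ 199 ÷ (51/9983) = 1986617/51.
2.4¹² ≈36520.3 falls short of 1986617/51 but 2.4¹³ ≈87648.8 reaches it, so n = 13.

13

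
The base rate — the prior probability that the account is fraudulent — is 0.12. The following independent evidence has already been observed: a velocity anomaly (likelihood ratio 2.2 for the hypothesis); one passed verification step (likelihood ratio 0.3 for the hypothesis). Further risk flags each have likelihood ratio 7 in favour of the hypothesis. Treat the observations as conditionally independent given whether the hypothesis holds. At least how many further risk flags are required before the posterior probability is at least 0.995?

4

Prior odds = 0.12/0.88 = 3/22.
Combined Bayes factor of the evidence already in hand = 2.2 × 0.3 = 0.66.
Odds after that evidence = (3/22) × 0.66 = 0.09.
Target odds = 0.995/0.005 = 199.
Need 7ⁿ ≥ 199 ÷ 0.09 = 19900/9.
7³ = 343 falls short of 19900/9 but 7⁴ = 2401 reaches it, so n = 4.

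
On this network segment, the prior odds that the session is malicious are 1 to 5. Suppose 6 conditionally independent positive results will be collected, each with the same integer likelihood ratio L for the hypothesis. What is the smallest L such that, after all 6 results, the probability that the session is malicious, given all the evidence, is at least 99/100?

Prior odds = 0.2.
Target odds = 0.99/0.01 = 99.
Need L⁶ ≥ 99 ÷ 0.2 = 495.
2⁶ = 64 < 495 ≤ 729 = 3⁶, so L = 3.

3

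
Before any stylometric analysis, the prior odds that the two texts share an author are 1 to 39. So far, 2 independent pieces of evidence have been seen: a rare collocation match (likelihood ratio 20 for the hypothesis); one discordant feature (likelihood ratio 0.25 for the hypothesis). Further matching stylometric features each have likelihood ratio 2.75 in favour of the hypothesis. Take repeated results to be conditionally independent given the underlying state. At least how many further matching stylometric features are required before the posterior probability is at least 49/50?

6

Prior odds = 1/39.
Combined Bayes factor of the evidence already in hand = 20 × 0.25 = 5.
Odds after that evidence = (1/39) × 5 = 5/39.
Target odds = 0.98/0.02 = 49.
Need 2.75ⁿ ≥ 49 ÷ (5/39) = 382.2.
2.75⁵ = 161051/1024 falls short of 382.2 but 2.75⁶ = 1771561/4096 reaches it, so n = 6.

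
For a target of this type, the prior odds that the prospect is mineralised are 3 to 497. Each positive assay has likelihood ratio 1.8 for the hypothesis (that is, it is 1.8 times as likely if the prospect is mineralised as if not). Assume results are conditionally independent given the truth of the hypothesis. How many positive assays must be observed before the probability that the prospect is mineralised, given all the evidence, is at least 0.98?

16

Prior odds = 3/497.
Likelihood ratio per positive assay = 1.8.
Target posterior odds = 0.98/0.02 = 49.
Need (3/497) × 1.8ⁿ ≥ 49, i.e. 1.8ⁿ ≥ 24353/3.
1.8¹⁵ ≈6746.64 falls short of 24353/3 but 1.8¹⁶ ≈12144 reaches it, so n = 16.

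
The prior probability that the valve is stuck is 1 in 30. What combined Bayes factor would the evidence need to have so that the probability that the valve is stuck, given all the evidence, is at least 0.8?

Prior odds = (1/30)/(29/30) = 1/29.
Target odds = 0.8/0.2 = 4.
Required Bayes factor = 4 ÷ (1/29) = 116.

116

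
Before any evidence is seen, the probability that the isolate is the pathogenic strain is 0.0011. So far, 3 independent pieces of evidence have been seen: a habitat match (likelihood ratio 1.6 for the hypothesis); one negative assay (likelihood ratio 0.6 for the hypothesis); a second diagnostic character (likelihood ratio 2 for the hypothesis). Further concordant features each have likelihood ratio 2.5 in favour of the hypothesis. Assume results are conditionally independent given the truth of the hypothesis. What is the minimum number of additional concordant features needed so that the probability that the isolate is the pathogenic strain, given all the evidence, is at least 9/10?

Prior odds = 0.0011/0.9989 = 11/9989.
Combined Bayes factor of the evidence already in hand = 1.6 × 0.6 × 2 = 1.92.
Odds after that evidence = (11/9989) × 1.92 = 528/249725.
Target odds = 0.9/0.1 = 9.
Need 2.5ⁿ ≥ 9 ÷ (528/249725) = 749175/176.
2.5⁹ = 1953125/512 falls short of 749175/176 but 2.5¹⁰ = 9765625/1024 reaches it, so n = 10.

10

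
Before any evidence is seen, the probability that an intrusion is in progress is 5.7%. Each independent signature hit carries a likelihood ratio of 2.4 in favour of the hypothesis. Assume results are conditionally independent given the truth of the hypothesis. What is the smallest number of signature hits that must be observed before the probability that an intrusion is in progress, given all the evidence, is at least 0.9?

Prior odds: 0.057 ÷ 0.943 = 57/943.
Likelihood ratio per signature hit = 2.4.
Target odds: 0.9 ÷ 0.1 = 9.
Require 2.4ⁿ ≥ 9 ÷ (57/943) = 2829/19.
2.4⁵ = 79.62624 falls short of 2829/19 but 2.4⁶ = 2985984/15625 reaches it, so n = 6.

6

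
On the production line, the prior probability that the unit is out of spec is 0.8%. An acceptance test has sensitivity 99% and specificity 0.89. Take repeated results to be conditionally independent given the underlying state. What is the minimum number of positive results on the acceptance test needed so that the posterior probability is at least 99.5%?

5

Prior odds = 0.008/0.992 = 1/124.
False-positive rate = 1 − 0.89 = 0.11; likelihood ratio of a positive = 0.99/0.11 = 9.
Target posterior odds = 0.995/0.005 = 199.
Require 9ⁿ ≥ 199 ÷ (1/124) = 24676.
9⁴ = 6561 falls short of 24676 but 9⁵ = 59049 reaches it, so n = 5.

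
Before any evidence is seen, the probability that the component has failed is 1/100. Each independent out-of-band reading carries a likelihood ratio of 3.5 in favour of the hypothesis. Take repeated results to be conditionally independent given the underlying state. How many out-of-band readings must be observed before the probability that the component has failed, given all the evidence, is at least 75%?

5

Prior odds = 0.01/0.99 = 1/99.
Likelihood ratio per out-of-band reading = 3.5.
Target odds: 0.75 ÷ 0.25 = 3.
Require 3.5ⁿ ≥ 3 ÷ (1/99) = 297.
3.5⁴ = 150.0625 falls short of 297 but 3.5⁵ = 525.21875 reaches it, so n = 5.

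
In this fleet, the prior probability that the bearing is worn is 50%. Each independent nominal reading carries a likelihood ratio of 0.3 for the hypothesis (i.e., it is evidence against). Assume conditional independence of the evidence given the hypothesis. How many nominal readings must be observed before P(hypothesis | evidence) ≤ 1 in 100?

Prior odds: 0.5 ÷ 0.5 = 1.
Likelihood ratio per nominal reading = 0.3.
Target odds: 0.01 ÷ 0.99 = 1/99.
Require 0.3ⁿ ≤ 1/99 ÷ 1 = 1/99.
0.3³ = 0.027 is still above 1/99 but 0.3⁴ = 0.0081 is at or below it, so n = 4.

4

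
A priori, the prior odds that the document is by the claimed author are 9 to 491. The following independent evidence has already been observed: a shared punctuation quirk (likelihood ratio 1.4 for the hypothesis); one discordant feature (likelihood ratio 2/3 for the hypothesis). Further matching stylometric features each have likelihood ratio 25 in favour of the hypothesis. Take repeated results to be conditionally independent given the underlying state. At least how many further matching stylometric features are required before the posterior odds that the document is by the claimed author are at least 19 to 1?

Prior odds = 9/491.
Combined Bayes factor of the evidence already in hand = 1.4 × (2/3) = 14/15.
Odds after that evidence = (9/491) × 14/15 = 42/2455.
Target odds = 19.
Need 25ⁿ ≥ 19 ÷ (42/2455) = 46645/42.
25² = 625 falls short of 46645/42 but 25³ = 15625 reaches it, so n = 3.

3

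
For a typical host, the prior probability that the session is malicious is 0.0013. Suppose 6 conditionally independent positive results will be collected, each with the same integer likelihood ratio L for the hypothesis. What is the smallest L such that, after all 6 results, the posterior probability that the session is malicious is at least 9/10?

Prior odds = 0.0013/0.9987 = 13/9987.
Target odds = 0.9/0.1 = 9.
Need L⁶ ≥ 9 ÷ (13/9987) = 89883/13.
4⁶ = 4096 < 89883/13 ≤ 15625 = 5⁶, so L = 5.

5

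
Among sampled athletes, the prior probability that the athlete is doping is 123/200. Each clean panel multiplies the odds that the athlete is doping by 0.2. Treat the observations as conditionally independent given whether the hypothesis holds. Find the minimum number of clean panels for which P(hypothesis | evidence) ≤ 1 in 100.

Prior odds = 0.615/0.385 = 123/77.
Likelihood ratio per clean panel = 0.2.
Target posterior odds = 0.01/0.99 = 1/99.
Need (123/77) × 0.2ⁿ ≤ 1/99, i.e. 0.2ⁿ ≤ 7/1107.
0.2³ = 0.008 is still above 7/1107 but 0.2⁴ = 0.0016 is at or below it, so n = 4.

4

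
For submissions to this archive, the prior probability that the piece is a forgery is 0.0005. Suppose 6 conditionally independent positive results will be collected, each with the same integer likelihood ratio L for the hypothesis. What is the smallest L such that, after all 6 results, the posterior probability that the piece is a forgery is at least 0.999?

Prior odds = 0.0005/0.9995 = 1/1999.
Target odds = 0.999/0.001 = 999.
Need L⁶ ≥ 999 ÷ (1/1999) = 1997001.
11⁶ = 1771561 < 1997001 ≤ 2985984 = 12⁶, so L = 12.

12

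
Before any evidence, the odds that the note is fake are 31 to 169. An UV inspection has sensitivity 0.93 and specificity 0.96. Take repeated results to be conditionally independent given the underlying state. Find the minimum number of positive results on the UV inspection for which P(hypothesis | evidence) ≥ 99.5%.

3

Prior odds = 31/169.
False-positive rate = 1 − 0.96 = 0.04; likelihood ratio of a positive = 0.93/0.04 = 23.25.
Target posterior odds = 0.995/0.005 = 199.
Require 23.25ⁿ ≥ 199 ÷ (31/169) = 33631/31.
23.25² = 540.5625 falls short of 33631/31 but 23.25³ = 804357/64 reaches it, so n = 3.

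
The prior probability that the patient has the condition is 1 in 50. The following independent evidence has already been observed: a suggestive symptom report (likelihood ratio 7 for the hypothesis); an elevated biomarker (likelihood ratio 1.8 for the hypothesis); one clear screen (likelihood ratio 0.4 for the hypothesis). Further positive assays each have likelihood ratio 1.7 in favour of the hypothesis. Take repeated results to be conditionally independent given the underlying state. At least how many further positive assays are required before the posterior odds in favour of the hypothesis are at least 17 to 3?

Prior odds = 0.02/0.98 = 1/49.
Combined Bayes factor of the evidence already in hand = 7 × 1.8 × 0.4 = 5.04.
Odds after that evidence = (1/49) × 5.04 = 18/175.
Target odds = 17/3.
Need 1.7ⁿ ≥ 17/3 ÷ (18/175) = 2975/54.
1.7⁷ = 410338673/10000000 falls short of 2975/54 but 1.7⁸ ≈69.7576 reaches it, so n = 8.

8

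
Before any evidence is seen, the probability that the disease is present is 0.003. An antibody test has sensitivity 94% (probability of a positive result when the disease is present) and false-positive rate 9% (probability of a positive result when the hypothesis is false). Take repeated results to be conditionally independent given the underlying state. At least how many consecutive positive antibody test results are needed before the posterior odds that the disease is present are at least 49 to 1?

Prior odds = 0.003/0.997 = 3/997.
Likelihood ratio of a positive result = 0.94/0.09 = 94/9.
Target odds = 49.
Need (3/997) × (94/9)ⁿ ≥ 49, i.e. (94/9)ⁿ ≥ 48853/3.
(94/9)⁴ = 78074896/6561 falls short of 48853/3 but (94/9)⁵ ≈124287 reaches it, so n = 5.

5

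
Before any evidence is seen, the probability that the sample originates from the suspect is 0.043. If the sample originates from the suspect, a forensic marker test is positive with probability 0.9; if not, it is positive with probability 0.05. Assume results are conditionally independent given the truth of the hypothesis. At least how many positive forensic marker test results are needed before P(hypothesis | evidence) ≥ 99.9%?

4

Prior odds = 0.043/0.957 = 43/957.
Likelihood ratio of a positive = 0.9/0.05 = 18.
Target odds: 0.999 ÷ 0.001 = 999.
Need (43/957) × 18ⁿ ≥ 999, i.e. 18ⁿ ≥ 956043/43.
18³ = 5832 falls short of 956043/43 but 18⁴ = 104976 reaches it, so n = 4.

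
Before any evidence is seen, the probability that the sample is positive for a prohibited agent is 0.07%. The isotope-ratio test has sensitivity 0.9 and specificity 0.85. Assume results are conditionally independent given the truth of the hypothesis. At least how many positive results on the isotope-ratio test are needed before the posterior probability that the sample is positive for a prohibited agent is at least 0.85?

Prior odds = 0.0007/0.9993 = 7/9993.
False-positive rate = 1 − 0.85 = 0.15; likelihood ratio of a positive = 0.9/0.15 = 6.
Target odds: 0.85 ÷ 0.15 = 17/3.
Need (7/9993) × 6ⁿ ≥ 17/3, i.e. 6ⁿ ≥ 56627/7.
6⁵ = 7776 falls short of 56627/7 but 6⁶ = 46656 reaches it, so n = 6.

6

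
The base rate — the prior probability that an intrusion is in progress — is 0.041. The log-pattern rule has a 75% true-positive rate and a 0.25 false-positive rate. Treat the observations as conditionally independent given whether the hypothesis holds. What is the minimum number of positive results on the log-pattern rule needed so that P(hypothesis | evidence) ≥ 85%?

Prior odds = 0.041/0.959 = 41/959.
Likelihood ratio of a positive result = 0.75/0.25 = 3.
Target posterior odds = 0.85/0.15 = 17/3.
Require 3ⁿ ≥ 17/3 ÷ (41/959) = 16303/123.
3⁴ = 81 falls short of 16303/123 but 3⁵ = 243 reaches it, so n = 5.

5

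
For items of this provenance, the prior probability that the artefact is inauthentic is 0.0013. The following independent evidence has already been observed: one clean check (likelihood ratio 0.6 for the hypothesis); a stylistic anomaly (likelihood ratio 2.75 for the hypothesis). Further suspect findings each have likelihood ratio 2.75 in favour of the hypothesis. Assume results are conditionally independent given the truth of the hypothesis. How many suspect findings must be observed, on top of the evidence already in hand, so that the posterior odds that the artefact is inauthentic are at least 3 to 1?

Prior odds = 0.0013/0.9987 = 13/9987.
Combined Bayes factor of the evidence already in hand = 0.6 × 2.75 = 1.65.
Odds after that evidence = (13/9987) × 1.65 = 143/66580.
Target odds = 3.
Need 2.75ⁿ ≥ 3 ÷ (143/66580) = 199740/143.
2.75⁷ = 19487171/16384 falls short of 199740/143 but 2.75⁸ = 214358881/65536 reaches it, so n = 8.

8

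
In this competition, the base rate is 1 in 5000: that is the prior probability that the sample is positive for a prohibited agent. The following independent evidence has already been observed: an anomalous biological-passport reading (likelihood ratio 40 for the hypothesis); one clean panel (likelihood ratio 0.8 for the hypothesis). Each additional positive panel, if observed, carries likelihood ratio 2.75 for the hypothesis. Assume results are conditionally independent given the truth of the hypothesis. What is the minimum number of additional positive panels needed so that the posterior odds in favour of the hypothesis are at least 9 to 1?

Prior odds = 0.0002/0.9998 = 1/4999.
Combined Bayes factor of the evidence already in hand = 40 × 0.8 = 32.
Odds after that evidence = (1/4999) × 32 = 32/4999.
Target odds = 9.
Need 2.75ⁿ ≥ 9 ÷ (32/4999) = 1405.96875.
2.75⁷ = 19487171/16384 falls short of 1405.96875 but 2.75⁸ = 214358881/65536 reaches it, so n = 8.

8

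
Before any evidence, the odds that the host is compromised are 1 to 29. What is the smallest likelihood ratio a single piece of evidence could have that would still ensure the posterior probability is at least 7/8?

Prior odds = 1/29.
Target odds = 0.875/0.125 = 7.
Required Bayes factor = 7 ÷ (1/29) = 203.

203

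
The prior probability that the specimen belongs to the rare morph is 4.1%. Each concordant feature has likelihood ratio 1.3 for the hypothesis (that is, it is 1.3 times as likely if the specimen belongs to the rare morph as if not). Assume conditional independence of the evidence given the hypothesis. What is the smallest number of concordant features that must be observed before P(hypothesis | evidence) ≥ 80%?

Prior odds = 0.041/0.959 = 41/959.
Likelihood ratio per concordant feature = 1.3.
Target odds: 0.8 ÷ 0.2 = 4.
Require 1.3ⁿ ≥ 4 ÷ (41/959) = 3836/41.
1.3¹⁷ ≈86.5042 falls short of 3836/41 but 1.3¹⁸ ≈112.455 reaches it, so n = 18.

18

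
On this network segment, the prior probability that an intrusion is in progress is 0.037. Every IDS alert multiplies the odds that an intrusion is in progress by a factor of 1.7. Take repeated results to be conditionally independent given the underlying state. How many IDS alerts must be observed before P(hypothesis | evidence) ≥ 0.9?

11

Prior odds = 0.037/0.963 = 37/963.
Likelihood ratio per IDS alert = 1.7.
Target odds: 0.9 ÷ 0.1 = 9.
Need (37/963) × 1.7ⁿ ≥ 9, i.e. 1.7ⁿ ≥ 8667/37.
1.7¹⁰ ≈201.599 falls short of 8667/37 but 1.7¹¹ ≈342.719 reaches it, so n = 11.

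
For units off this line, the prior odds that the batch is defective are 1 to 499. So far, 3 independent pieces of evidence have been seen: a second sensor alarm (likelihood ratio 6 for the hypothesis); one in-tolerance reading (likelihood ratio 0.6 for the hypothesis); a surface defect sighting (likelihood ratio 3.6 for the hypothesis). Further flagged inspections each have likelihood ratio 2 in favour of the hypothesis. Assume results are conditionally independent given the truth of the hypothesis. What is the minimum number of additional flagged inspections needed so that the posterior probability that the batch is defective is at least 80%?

8

Prior odds = 1/499.
Combined Bayes factor of the evidence already in hand = 6 × 0.6 × 3.6 = 12.96.
Odds after that evidence = (1/499) × 12.96 = 324/12475.
Target odds = 0.8/0.2 = 4.
Need 2ⁿ ≥ 4 ÷ (324/12475) = 12475/81.
2⁷ = 128 falls short of 12475/81 but 2⁸ = 256 reaches it, so n = 8.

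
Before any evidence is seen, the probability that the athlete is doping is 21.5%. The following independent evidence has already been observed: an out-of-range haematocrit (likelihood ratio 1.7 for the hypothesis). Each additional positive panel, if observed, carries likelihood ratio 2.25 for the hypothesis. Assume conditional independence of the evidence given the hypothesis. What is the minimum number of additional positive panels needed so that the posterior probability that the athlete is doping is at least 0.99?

Prior odds = 0.215/0.785 = 43/157.
Bayes factor of the evidence already in hand = 1.7.
Odds after that evidence = (43/157) × 1.7 = 731/1570.
Target odds = 0.99/0.01 = 99.
Need 2.25ⁿ ≥ 99 ÷ (731/1570) = 155430/731.
2.25⁶ = 531441/4096 falls short of 155430/731 but 2.25⁷ = 4782969/16384 reaches it, so n = 7.

7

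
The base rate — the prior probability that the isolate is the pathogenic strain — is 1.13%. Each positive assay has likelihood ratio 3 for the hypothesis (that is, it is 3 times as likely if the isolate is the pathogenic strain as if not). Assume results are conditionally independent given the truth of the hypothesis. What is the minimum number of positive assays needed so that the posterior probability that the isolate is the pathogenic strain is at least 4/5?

Prior odds = 0.0113/0.9887 = 113/9887.
Likelihood ratio per positive assay = 3.
Target odds: 0.8 ÷ 0.2 = 4.
Need (113/9887) × 3ⁿ ≥ 4, i.e. 3ⁿ ≥ 39548/113.
3⁵ = 243 falls short of 39548/113 but 3⁶ = 729 reaches it, so n = 6.

6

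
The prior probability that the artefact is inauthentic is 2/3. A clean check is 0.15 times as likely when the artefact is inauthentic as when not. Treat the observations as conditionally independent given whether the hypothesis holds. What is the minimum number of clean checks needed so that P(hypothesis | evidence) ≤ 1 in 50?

Prior odds: (2/3) ÷ (1/3) = 2.
Likelihood ratio per clean check = 0.15.
Target odds: 0.02 ÷ 0.98 = 1/49.
Need 2 × 0.15ⁿ ≤ 1/49, i.e. 0.15ⁿ ≤ 1/98.
0.15² = 0.0225 is still above 1/98 but 0.15³ = 0.003375 is at or below it, so n = 3.

3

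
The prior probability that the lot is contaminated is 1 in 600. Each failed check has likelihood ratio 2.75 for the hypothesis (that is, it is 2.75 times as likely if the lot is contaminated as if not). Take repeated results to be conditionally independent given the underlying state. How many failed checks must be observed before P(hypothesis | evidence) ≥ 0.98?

Prior odds: (1/600) ÷ (599/600) = 1/599.
Likelihood ratio per failed check = 2.75.
Target odds: 0.98 ÷ 0.02 = 49.
Require 2.75ⁿ ≥ 49 ÷ (1/599) = 29351.
2.75¹⁰ ≈24735.9 falls short of 29351 but 2.75¹¹ ≈68023.6 reaches it, so n = 11.

11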